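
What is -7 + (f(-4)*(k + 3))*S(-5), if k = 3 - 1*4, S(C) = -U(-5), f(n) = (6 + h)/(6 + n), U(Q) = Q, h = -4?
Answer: 3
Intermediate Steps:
f(n) = 2/(6 + n) (f(n) = (6 - 4)/(6 + n) = 2/(6 + n))
S(C) = 5 (S(C) = -1*(-5) = 5)
k = -1 (k = 3 - 4 = -1)
-7 + (f(-4)*(k + 3))*S(-5) = -7 + ((2/(6 - 4))*(-1 + 3))*5 = -7 + ((2/2)*2)*5 = -7 + ((2*(1/2))*2)*5 = -7 + (1*2)*5 = -7 + 2*5 = -7 + 10 = 3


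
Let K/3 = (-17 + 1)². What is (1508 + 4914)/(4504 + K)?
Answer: 3211/2636 ≈ 1.2181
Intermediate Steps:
K = 768 (K = 3*(-17 + 1)² = 3*(-16)² = 3*256 = 768)
(1508 + 4914)/(4504 + K) = (1508 + 4914)/(4504 + 768) = 6422/5272 = 6422*(1/5272) = 3211/2636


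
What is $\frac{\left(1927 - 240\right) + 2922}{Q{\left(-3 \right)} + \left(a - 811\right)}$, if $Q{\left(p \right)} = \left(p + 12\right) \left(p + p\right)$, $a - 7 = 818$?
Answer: $- \frac{4609}{40} \approx -115.22$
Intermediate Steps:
$a = 825$ ($a = 7 + 818 = 825$)
$Q{\left(p \right)} = 2 p \left(12 + p\right)$ ($Q{\left(p \right)} = \left(12 + p\right) 2 p = 2 p \left(12 + p\right)$)
$\frac{\left(1927 - 240\right) + 2922}{Q{\left(-3 \right)} + \left(a - 811\right)} = \frac{\left(1927 - 240\right) + 2922}{2 \left(-3\right) \left(12 - 3\right) + \left(825 - 811\right)} = \frac{1687 + 2922}{2 \left(-3\right) 9 + \left(825 - 811\right)} = \frac{4609}{-54 + 14} = \frac{4609}{-40} = 4609 \left(- \frac{1}{40}\right) = - \frac{4609}{40}$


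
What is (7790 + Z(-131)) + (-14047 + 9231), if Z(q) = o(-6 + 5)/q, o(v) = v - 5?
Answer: 389600/131 ≈ 2974.0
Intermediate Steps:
o(v) = -5 + v
Z(q) = -6/q (Z(q) = (-5 + (-6 + 5))/q = (-5 - 1)/q = -6/q)
(7790 + Z(-131)) + (-14047 + 9231) = (7790 - 6/(-131)) + (-14047 + 9231) = (7790 - 6*(-1/131)) - 4816 = (7790 + 6/131) - 4816 = 1020496/131 - 4816 = 389600/131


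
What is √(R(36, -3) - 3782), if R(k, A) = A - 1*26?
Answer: I*√3811 ≈ 61.733*I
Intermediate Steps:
R(k, A) = -26 + A (R(k, A) = A - 26 = -26 + A)
√(R(36, -3) - 3782) = √((-26 - 3) - 3782) = √(-29 - 3782) = √(-3811) = I*√3811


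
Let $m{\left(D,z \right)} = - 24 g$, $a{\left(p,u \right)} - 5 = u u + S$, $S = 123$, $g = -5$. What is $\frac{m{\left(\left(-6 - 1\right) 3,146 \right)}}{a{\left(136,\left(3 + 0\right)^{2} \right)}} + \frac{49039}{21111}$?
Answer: $\frac{12782471}{4412199} \approx 2.8971$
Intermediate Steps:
$a{\left(p,u \right)} = 128 + u^{2}$ ($a{\left(p,u \right)} = 5 + \left(u u + 123\right) = 5 + \left(u^{2} + 123\right) = 5 + \left(123 + u^{2}\right) = 128 + u^{2}$)
$m{\left(D,z \right)} = 120$ ($m{\left(D,z \right)} = \left(-24\right) \left(-5\right) = 120$)
$\frac{m{\left(\left(-6 - 1\right) 3,146 \right)}}{a{\left(136,\left(3 + 0\right)^{2} \right)}} + \frac{49039}{21111} = \frac{120}{128 + \left(\left(3 + 0\right)^{2}\right)^{2}} + \frac{49039}{21111} = \frac{120}{128 + \left(3^{2}\right)^{2}} + 49039 \cdot \frac{1}{21111} = \frac{120}{128 + 9^{2}} + \frac{49039}{21111} = \frac{120}{128 + 81} + \frac{49039}{21111} = \frac{120}{209} + \frac{49039}{21111} = \frac{12782471}{4412199}$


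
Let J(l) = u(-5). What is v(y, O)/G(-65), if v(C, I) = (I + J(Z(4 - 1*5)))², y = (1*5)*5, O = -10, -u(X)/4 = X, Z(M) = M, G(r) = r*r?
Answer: 4/169 ≈ 0.023669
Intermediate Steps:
G(r) = r²
u(X) = -4*X
J(l) = 20 (J(l) = -4*(-5) = 20)
y = 25 (y = 5*5 = 25)
v(C, I) = (20 + I)² (v(C, I) = (I + 20)² = (20 + I)²)
v(y, O)/G(-65) = (20 - 10)²/((-65)²) = 10²/4225 = 100*(1/4225) = 4/169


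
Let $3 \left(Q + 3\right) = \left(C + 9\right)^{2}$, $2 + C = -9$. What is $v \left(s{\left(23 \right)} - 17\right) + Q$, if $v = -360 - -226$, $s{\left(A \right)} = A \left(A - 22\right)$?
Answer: $- \frac{2417}{3} \approx -805.67$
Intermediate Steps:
$C = -11$ ($C = -2 - 9 = -11$)
$s{\left(A \right)} = A \left(-22 + A\right)$
$Q = - \frac{5}{3}$ ($Q = -3 + \frac{\left(-11 + 9\right)^{2}}{3} = -3 + \frac{\left(-2\right)^{2}}{3} = -3 + \frac{1}{3} \cdot 4 = -3 + \frac{4}{3} = - \frac{5}{3} \approx -1.6667$)
$v = -134$ ($v = -360 + 226 = -134$)
$v \left(s{\left(23 \right)} - 17\right) + Q = - 134 \left(23 \left(-22 + 23\right) - 17\right) - \frac{5}{3} = - 134 \left(23 \cdot 1 - 17\right) - \frac{5}{3} = - 134 \left(23 - 17\right) - \frac{5}{3} = \left(-134\right) 6 - \frac{5}{3} = -804 - \frac{5}{3} = - \frac{2417}{3}$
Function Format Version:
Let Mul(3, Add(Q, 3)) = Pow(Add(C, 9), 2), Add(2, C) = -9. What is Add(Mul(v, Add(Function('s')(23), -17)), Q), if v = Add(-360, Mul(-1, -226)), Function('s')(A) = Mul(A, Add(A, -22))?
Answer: Rational(-2417, 3) ≈ -805.67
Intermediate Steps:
C = -11 (C = Add(-2, -9) = -11)
Function('s')(A) = Mul(A, Add(-22, A))
Q = Rational(-5, 3) (Q = Add(-3, Mul(Rational(1, 3), Pow(Add(-11, 9), 2))) = Add(-3, Mul(Rational(1, 3), Pow(-2, 2))) = Add(-3, Mul(Rational(1, 3), 4)) = Add(-3, Rational(4, 3)) = Rational(-5, 3) ≈ -1.6667)
v = -134 (v = Add(-360, 226) = -134)
Add(Mul(v, Add(Function('s')(23), -17)), Q) = Add(Mul(-134, Add(Mul(23, Add(-22, 23)), -17)), Rational(-5, 3)) = Add(Mul(-134, Add(Mul(23, 1), -17)), Rational(-5, 3)) = Add(Mul(-134, Add(23, -17)), Rational(-5, 3)) = Add(Mul(-134, 6), Rational(-5, 3)) = Add(-804, Rational(-5, 3)) = Rational(-2417, 3)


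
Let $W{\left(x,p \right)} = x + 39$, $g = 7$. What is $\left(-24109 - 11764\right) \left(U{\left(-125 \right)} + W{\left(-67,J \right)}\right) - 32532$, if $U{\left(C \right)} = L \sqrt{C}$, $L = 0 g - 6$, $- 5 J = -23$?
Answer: $971912 + 1076190 i \sqrt{5} \approx 9.7191 \cdot 10^{5} + 2.4064 \cdot 10^{6} i$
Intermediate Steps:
$J = \frac{23}{5}$ ($J = \left(- \frac{1}{5}\right) \left(-23\right) = \frac{23}{5} \approx 4.6$)
$L = -6$ ($L = 0 \cdot 7 - 6 = 0 - 6 = -6$)
$U{\left(C \right)} = - 6 \sqrt{C}$
$W{\left(x,p \right)} = 39 + x$
$\left(-24109 - 11764\right) \left(U{\left(-125 \right)} + W{\left(-67,J \right)}\right) - 32532 = \left(-24109 - 11764\right) \left(- 6 \sqrt{-125} + \left(39 - 67\right)\right) - 32532 = - 35873 \left(- 6 \cdot 5 i \sqrt{5} - 28\right) - 32532 = - 35873 \left(- 30 i \sqrt{5} - 28\right) - 32532 = - 35873 \left(-28 - 30 i \sqrt{5}\right) - 32532 = \left(1004444 + 1076190 i \sqrt{5}\right) - 32532 = 971912 + 1076190 i \sqrt{5}$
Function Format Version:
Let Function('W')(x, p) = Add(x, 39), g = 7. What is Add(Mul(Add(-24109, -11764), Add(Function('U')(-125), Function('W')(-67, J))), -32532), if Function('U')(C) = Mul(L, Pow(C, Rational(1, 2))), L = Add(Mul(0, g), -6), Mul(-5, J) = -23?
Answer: Add(971912, Mul(1076190, I, Pow(5, Rational(1, 2)))) ≈ Add(9.7191e+5, Mul(2.4064e+6, I))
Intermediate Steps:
J = Rational(23, 5) (J = Mul(Rational(-1, 5), -23) = Rational(23, 5) ≈ 4.6000)
L = -6 (L = Add(Mul(0, 7), -6) = Add(0, -6) = -6)
Function('U')(C) = Mul(-6, Pow(C, Rational(1, 2)))
Function('W')(x, p) = Add(39, x)
Add(Mul(Add(-24109, -11764), Add(Function('U')(-125), Function('W')(-67, J))), -32532) = Add(Mul(Add(-24109, -11764), Add(Mul(-6, Pow(-125, Rational(1, 2))), Add(39, -67))), -32532) = Add(Mul(-35873, Add(Mul(-6, Mul(5, I, Pow(5, Rational(1, 2)))), -28)), -32532) = Add(Mul(-35873, Add(Mul(-30, I, Pow(5, Rational(1, 2))), -28)), -32532) = Add(Mul(-35873, Add(-28, Mul(-30, I, Pow(5, Rational(1, 2))))), -32532) = Add(Add(1004444, Mul(1076190, I, Pow(5, Rational(1, 2)))), -32532) = Add(971912, Mul(1076190, I, Pow(5, Rational(1, 2))))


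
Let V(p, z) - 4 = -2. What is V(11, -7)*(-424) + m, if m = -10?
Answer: -858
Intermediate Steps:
V(p, z) = 2 (V(p, z) = 4 - 2 = 2)
V(11, -7)*(-424) + m = 2*(-424) - 10 = -848 - 10 = -858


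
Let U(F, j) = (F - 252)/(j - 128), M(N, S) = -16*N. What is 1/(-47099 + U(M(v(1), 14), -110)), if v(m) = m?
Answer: -119/5604647 ≈ -2.1232e-5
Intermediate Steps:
U(F, j) = (-252 + F)/(-128 + j)
1/(-47099 + U(M(v(1), 14), -110)) = 1/(-47099 + (-252 - 16*1)/(-128 - 110)) = 1/(-47099 + (-252 - 16)/(-238)) = 1/(-47099 - 1/238*(-268)) = 1/(-47099 + 134/119) = 1/(-5604647/119) = -119/5604647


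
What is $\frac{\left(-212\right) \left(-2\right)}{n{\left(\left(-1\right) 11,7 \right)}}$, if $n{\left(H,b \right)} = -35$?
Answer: $- \frac{424}{35} \approx -12.114$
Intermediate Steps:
$\frac{\left(-212\right) \left(-2\right)}{n{\left(\left(-1\right) 11,7 \right)}} = \frac{\left(-212\right) \left(-2\right)}{-35} = 424 \left(- \frac{1}{35}\right) = - \frac{424}{35}$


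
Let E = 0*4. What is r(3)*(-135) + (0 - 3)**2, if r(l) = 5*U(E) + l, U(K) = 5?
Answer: -3771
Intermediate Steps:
E = 0
r(l) = 25 + l (r(l) = 5*5 + l = 25 + l)
r(3)*(-135) + (0 - 3)**2 = (25 + 3)*(-135) + (0 - 3)**2 = 28*(-135) + (-3)**2 = -3780 + 9 = -3771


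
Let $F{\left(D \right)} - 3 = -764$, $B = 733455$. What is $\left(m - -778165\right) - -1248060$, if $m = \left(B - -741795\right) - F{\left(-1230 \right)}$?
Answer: $3502236$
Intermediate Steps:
$F{\left(D \right)} = -761$ ($F{\left(D \right)} = 3 - 764 = -761$)
$m = 1476011$ ($m = \left(733455 - -741795\right) - -761 = \left(733455 + 741795\right) + 761 = 1475250 + 761 = 1476011$)
$\left(m - -778165\right) - -1248060 = \left(1476011 - -778165\right) - -1248060 = \left(1476011 + \left(-313574 + 1091739\right)\right) + 1248060 = \left(1476011 + 778165\right) + 1248060 = 2254176 + 1248060 = 3502236$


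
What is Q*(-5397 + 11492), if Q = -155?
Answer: -944725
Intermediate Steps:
Q*(-5397 + 11492) = -155*(-5397 + 11492) = -155*6095 = -944725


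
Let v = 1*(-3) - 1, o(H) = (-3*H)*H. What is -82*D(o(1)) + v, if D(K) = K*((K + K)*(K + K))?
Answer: 8852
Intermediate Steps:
o(H) = -3*H²
D(K) = 4*K³ (D(K) = K*((2*K)*(2*K)) = K*(4*K²) = 4*K³)
v = -4 (v = -3 - 1 = -4)
-82*D(o(1)) + v = -328*(-3*1²)³ - 4 = -328*(-3*1)³ - 4 = -328*(-3)³ - 4 = -328*(-27) - 4 = -82*(-108) - 4 = 8856 - 4 = 8852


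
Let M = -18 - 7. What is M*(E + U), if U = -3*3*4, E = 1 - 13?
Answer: 1200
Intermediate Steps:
E = -12
U = -36 (U = -9*4 = -36)
M = -25
M*(E + U) = -25*(-12 - 36) = -25*(-48) = 1200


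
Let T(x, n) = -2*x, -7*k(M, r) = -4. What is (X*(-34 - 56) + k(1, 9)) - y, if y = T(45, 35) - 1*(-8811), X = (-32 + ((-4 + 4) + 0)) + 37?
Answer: -64193/7 ≈ -9170.4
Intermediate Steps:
k(M, r) = 4/7 (k(M, r) = -⅐*(-4) = 4/7)
X = 5 (X = (-32 + (0 + 0)) + 37 = (-32 + 0) + 37 = -32 + 37 = 5)
y = 8721 (y = -2*45 - 1*(-8811) = -90 + 8811 = 8721)
(X*(-34 - 56) + k(1, 9)) - y = (5*(-34 - 56) + 4/7) - 1*8721 = (5*(-90) + 4/7) - 8721 = (-450 + 4/7) - 8721 = -3146/7 - 8721 = -64193/7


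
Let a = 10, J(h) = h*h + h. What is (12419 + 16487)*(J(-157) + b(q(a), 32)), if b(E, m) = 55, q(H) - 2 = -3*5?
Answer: 709555582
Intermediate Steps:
J(h) = h + h² (J(h) = h² + h = h + h²)
q(H) = -13 (q(H) = 2 - 3*5 = 2 - 15 = -13)
(12419 + 16487)*(J(-157) + b(q(a), 32)) = (12419 + 16487)*(-157*(1 - 157) + 55) = 28906*(-157*(-156) + 55) = 28906*(24492 + 55) = 28906*24547 = 709555582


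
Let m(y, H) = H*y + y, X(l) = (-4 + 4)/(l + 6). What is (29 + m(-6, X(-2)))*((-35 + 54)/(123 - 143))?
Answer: -437/20 ≈ -21.850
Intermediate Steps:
X(l) = 0 (X(l) = 0/(6 + l) = 0)
m(y, H) = y + H*y
(29 + m(-6, X(-2)))*((-35 + 54)/(123 - 143)) = (29 - 6*(1 + 0))*((-35 + 54)/(123 - 143)) = (29 - 6*1)*(19/(-20)) = (29 - 6)*(19*(-1/20)) = 23*(-19/20) = -437/20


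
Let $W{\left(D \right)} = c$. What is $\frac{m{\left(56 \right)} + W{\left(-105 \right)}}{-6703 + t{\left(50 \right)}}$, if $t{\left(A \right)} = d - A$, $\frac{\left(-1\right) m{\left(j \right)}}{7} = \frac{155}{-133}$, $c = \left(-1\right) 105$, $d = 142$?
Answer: $\frac{1840}{125609} \approx 0.014649$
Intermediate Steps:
$c = -105$
$W{\left(D \right)} = -105$
$m{\left(j \right)} = \frac{155}{19}$ ($m{\left(j \right)} = - 7 \frac{155}{-133} = - 7 \cdot 155 \left(- \frac{1}{133}\right) = \left(-7\right) \left(- \frac{155}{133}\right) = \frac{155}{19}$)
$t{\left(A \right)} = 142 - A$
$\frac{m{\left(56 \right)} + W{\left(-105 \right)}}{-6703 + t{\left(50 \right)}} = \frac{\frac{155}{19} - 105}{-6703 + \left(142 - 50\right)} = - \frac{1840}{19 \left(-6703 + \left(142 - 50\right)\right)} = - \frac{1840}{19 \left(-6703 + 92\right)} = - \frac{1840}{19 \left(-6611\right)} = \left(- \frac{1840}{19}\right) \left(- \frac{1}{6611}\right) = \frac{1840}{125609}$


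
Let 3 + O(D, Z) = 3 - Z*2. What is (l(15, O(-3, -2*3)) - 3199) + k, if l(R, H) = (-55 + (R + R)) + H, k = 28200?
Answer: 24988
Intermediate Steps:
O(D, Z) = -2*Z (O(D, Z) = -3 + (3 - Z*2) = -3 + (3 - 2*Z) = -2*Z)
l(R, H) = -55 + H + 2*R (l(R, H) = (-55 + 2*R) + H = -55 + H + 2*R)
(l(15, O(-3, -2*3)) - 3199) + k = ((-55 - (-4)*3 + 2*15) - 3199) + 28200 = ((-55 - 2*(-6) + 30) - 3199) + 28200 = ((-55 + 12 + 30) - 3199) + 28200 = (-13 - 3199) + 28200 = -3212 + 28200 = 24988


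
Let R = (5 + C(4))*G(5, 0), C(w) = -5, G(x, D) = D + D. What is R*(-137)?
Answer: 0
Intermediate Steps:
G(x, D) = 2*D
R = 0 (R = (5 - 5)*(2*0) = 0*0 = 0)
R*(-137) = 0*(-137) = 0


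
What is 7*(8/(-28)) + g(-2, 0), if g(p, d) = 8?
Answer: 6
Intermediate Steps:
7*(8/(-28)) + g(-2, 0) = 7*(8/(-28)) + 8 = 7*(8*(-1/28)) + 8 = 7*(-2/7) + 8 = -2 + 8 = 6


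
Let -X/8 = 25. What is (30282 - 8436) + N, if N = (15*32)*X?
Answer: -74154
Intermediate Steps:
X = -200 (X = -8*25 = -200)
N = -96000 (N = (15*32)*(-200) = 480*(-200) = -96000)
(30282 - 8436) + N = (30282 - 8436) - 96000 = 21846 - 96000 = -74154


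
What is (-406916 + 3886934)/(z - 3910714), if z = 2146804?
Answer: -580003/293985 ≈ -1.9729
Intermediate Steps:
(-406916 + 3886934)/(z - 3910714) = (-406916 + 3886934)/(2146804 - 3910714) = 3480018/(-1763910) = 3480018*(-1/1763910) = -580003/293985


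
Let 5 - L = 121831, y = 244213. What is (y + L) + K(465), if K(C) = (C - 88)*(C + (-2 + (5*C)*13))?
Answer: 11691763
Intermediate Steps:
L = -121826 (L = 5 - 1*121831 = 5 - 121831 = -121826)
K(C) = (-88 + C)*(-2 + 66*C) (K(C) = (-88 + C)*(C + (-2 + 65*C)) = (-88 + C)*(-2 + 66*C))
(y + L) + K(465) = (244213 - 121826) + (176 - 5810*465 + 66*465²) = 122387 + (176 - 2701650 + 66*216225) = 122387 + (176 - 2701650 + 14270850) = 122387 + 11569376 = 11691763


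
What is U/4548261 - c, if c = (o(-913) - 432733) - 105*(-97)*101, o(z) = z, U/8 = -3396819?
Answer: -902139950577/1516087 ≈ -5.9505e+5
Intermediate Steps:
U = -27174552 (U = 8*(-3396819) = -27174552)
c = 595039 (c = (-913 - 432733) - 105*(-97)*101 = -433646 + 10185*101 = -433646 + 1028685 = 595039)
U/4548261 - c = -27174552/4548261 - 1*595039 = -27174552*1/4548261 - 595039 = -9058184/1516087 - 595039 = -902139950577/1516087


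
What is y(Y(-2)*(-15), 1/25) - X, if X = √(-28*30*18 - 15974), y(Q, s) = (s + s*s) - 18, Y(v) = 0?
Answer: -11224/625 - I*√31094 ≈ -17.958 - 176.33*I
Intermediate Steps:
y(Q, s) = -18 + s + s² (y(Q, s) = (s + s²) - 18 = -18 + s + s²)
X = I*√31094 (X = √(-840*18 - 15974) = √(-15120 - 15974) = √(-31094) = I*√31094 ≈ 176.33*I)
y(Y(-2)*(-15), 1/25) - X = (-18 + 1/25 + (1/25)²) - I*√31094 = (-18 + 1/25 + 1/625) - I*√31094 = -11224/625 - I*√31094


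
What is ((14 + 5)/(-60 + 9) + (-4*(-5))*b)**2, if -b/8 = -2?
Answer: 265722601/2601 ≈ 1.0216e+5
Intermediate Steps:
b = 16 (b = -8*(-2) = 16)
((14 + 5)/(-60 + 9) + (-4*(-5))*b)**2 = ((14 + 5)/(-60 + 9) - 4*(-5)*16)**2 = (19/(-51) + 20*16)**2 = (19*(-1/51) + 320)**2 = (-19/51 + 320)**2 = (16301/51)**2 = 265722601/2601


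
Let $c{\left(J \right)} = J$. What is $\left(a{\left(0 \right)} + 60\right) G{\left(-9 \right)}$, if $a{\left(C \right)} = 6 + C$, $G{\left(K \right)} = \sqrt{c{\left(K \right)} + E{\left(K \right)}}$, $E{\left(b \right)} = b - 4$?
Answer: $66 i \sqrt{22} \approx 309.57 i$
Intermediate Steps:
$E{\left(b \right)} = -4 + b$
$G{\left(K \right)} = \sqrt{-4 + 2 K}$ ($G{\left(K \right)} = \sqrt{K + \left(-4 + K\right)} = \sqrt{-4 + 2 K}$)
$\left(a{\left(0 \right)} + 60\right) G{\left(-9 \right)} = \left(\left(6 + 0\right) + 60\right) \sqrt{-4 + 2 \left(-9\right)} = \left(6 + 60\right) \sqrt{-4 - 18} = 66 \sqrt{-22} = 66 i \sqrt{22}$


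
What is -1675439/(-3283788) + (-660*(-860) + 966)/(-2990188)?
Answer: 785706846131/2454785868036 ≈ 0.32007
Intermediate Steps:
-1675439/(-3283788) + (-660*(-860) + 966)/(-2990188) = -1675439*(-1/3283788) + (567600 + 966)*(-1/2990188) = 1675439/3283788 + 568566*(-1/2990188) = 1675439/3283788 - 284283/1495094 = 785706846131/2454785868036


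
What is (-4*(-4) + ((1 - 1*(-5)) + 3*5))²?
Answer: 1369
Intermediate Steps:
(-4*(-4) + ((1 - 1*(-5)) + 3*5))² = (16 + ((1 + 5) + 15))² = (16 + (6 + 15))² = (16 + 21)² = 37² = 1369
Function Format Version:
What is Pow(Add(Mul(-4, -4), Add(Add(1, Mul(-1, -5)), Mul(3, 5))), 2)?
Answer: 1369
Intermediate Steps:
Pow(Add(Mul(-4, -4), Add(Add(1, Mul(-1, -5)), Mul(3, 5))), 2) = Pow(Add(16, Add(Add(1, 5), 15)), 2) = Pow(Add(16, Add(6, 15)), 2) = Pow(Add(16, 21), 2) = Pow(37, 2) = 1369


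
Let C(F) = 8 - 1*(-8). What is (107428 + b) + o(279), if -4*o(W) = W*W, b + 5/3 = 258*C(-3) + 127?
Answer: 1106653/12 ≈ 92221.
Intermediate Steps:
C(F) = 16 (C(F) = 8 + 8 = 16)
b = 12760/3 (b = -5/3 + (258*16 + 127) = -5/3 + (4128 + 127) = -5/3 + 4255 = 12760/3 ≈ 4253.3)
o(W) = -W**2/4 (o(W) = -W*W/4 = -W**2/4)
(107428 + b) + o(279) = (107428 + 12760/3) - 1/4*279**2 = 335044/3 - 1/4*77841 = 335044/3 - 77841/4 = 1106653/12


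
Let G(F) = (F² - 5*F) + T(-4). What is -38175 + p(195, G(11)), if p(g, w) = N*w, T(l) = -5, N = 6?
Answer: -37809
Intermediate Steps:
G(F) = -5 + F² - 5*F (G(F) = (F² - 5*F) - 5 = -5 + F² - 5*F)
p(g, w) = 6*w
-38175 + p(195, G(11)) = -38175 + 6*(-5 + 11² - 5*11) = -38175 + 6*(-5 + 121 - 55) = -38175 + 6*61 = -38175 + 366 = -37809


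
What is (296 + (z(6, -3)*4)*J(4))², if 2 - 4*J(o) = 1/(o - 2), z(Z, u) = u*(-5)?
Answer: 405769/4 ≈ 1.0144e+5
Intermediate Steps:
z(Z, u) = -5*u
J(o) = ½ - 1/(4*(-2 + o)) (J(o) = ½ - 1/(4*(o - 2)) = ½ - 1/(4*(-2 + o)))
(296 + (z(6, -3)*4)*J(4))² = (296 + (-5*(-3)*4)*((-5 + 2*4)/(4*(-2 + 4))))² = (296 + (15*4)*((¼)*(-5 + 8)/2))² = (296 + 60*((¼)*(½)*3))² = (296 + 60*(3/8))² = (296 + 45/2)² = (637/2)² = 405769/4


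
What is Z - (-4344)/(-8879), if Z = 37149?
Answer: 329841627/8879 ≈ 37149.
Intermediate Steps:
Z - (-4344)/(-8879) = 37149 - (-4344)/(-8879) = 37149 - (-4344)*(-1)/8879 = 37149 - 1*4344/8879 = 37149 - 4344/8879 = 329841627/8879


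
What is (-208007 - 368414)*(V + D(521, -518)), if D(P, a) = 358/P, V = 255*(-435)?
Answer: 33312272841707/521 ≈ 6.3939e+10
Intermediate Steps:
V = -110925
(-208007 - 368414)*(V + D(521, -518)) = (-208007 - 368414)*(-110925 + 358/521) = -576421*(-110925 + 358*(1/521)) = -576421*(-110925 + 358/521) = -576421*(-57791567/521) = 33312272841707/521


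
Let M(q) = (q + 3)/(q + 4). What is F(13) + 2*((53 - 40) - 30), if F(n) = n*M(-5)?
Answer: -8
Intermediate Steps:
M(q) = (3 + q)/(4 + q)
F(n) = 2*n (F(n) = n*((3 - 5)/(4 - 5)) = n*(-2/(-1)) = n*(-1*(-2)) = n*2 = 2*n)
F(13) + 2*((53 - 40) - 30) = 2*13 + 2*((53 - 40) - 30) = 26 + 2*(13 - 30) = 26 + 2*(-17) = 26 - 34 = -8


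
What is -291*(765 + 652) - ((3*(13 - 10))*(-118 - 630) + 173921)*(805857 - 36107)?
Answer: -128694145097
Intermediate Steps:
-291*(765 + 652) - ((3*(13 - 10))*(-118 - 630) + 173921)*(805857 - 36107) = -291*1417 - ((3*3)*(-748) + 173921)*769750 = -412347 - (9*(-748) + 173921)*769750 = -412347 - (-6732 + 173921)*769750 = -412347 - 167189*769750 = -412347 - 1*128693732750 = -412347 - 128693732750 = -128694145097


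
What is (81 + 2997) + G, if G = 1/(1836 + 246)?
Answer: 6408397/2082 ≈ 3078.0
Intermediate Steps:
G = 1/2082 ≈ 0.00048031
(81 + 2997) + G = (81 + 2997) + 1/2082 = 3078 + 1/2082 = 6408397/2082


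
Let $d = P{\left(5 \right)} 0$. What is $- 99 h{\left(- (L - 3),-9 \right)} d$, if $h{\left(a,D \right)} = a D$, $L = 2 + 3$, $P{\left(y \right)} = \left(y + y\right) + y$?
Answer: $0$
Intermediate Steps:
$P{\left(y \right)} = 3 y$ ($P{\left(y \right)} = 2 y + y = 3 y$)
$L = 5$
$d = 0$ ($d = 3 \cdot 5 \cdot 0 = 15 \cdot 0 = 0$)
$h{\left(a,D \right)} = D a$
$- 99 h{\left(- (L - 3),-9 \right)} d = - 99 \left(- 9 \left(- (5 - 3)\right)\right) 0 = - 99 \left(- 9 \left(\left(-1\right) 2\right)\right) 0 = - 99 \left(\left(-9\right) \left(-2\right)\right) 0 = \left(-99\right) 18 \cdot 0 = \left(-1782\right) 0 = 0$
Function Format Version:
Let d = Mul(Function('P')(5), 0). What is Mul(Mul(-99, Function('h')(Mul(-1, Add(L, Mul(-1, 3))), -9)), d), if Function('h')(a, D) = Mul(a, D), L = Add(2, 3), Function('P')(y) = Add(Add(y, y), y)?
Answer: 0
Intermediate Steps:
Function('P')(y) = Mul(3, y) (Function('P')(y) = Add(Mul(2, y), y) = Mul(3, y))
L = 5
d = 0 (d = Mul(Mul(3, 5), 0) = Mul(15, 0) = 0)
Function('h')(a, D) = Mul(D, a)
Mul(Mul(-99, Function('h')(Mul(-1, Add(L, Mul(-1, 3))), -9)), d) = Mul(Mul(-99, Mul(-9, Mul(-1, Add(5, Mul(-1, 3))))), 0) = Mul(Mul(-99, Mul(-9, Mul(-1, Add(5, -3)))), 0) = Mul(Mul(-99, Mul(-9, Mul(-1, 2))), 0) = Mul(Mul(-99, Mul(-9, -2)), 0) = Mul(Mul(-99, 18), 0) = Mul(-1782, 0) = 0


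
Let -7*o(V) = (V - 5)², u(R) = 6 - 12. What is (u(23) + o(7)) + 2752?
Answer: 19218/7 ≈ 2745.4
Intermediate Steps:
u(R) = -6
o(V) = -(-5 + V)²/7 (o(V) = -(V - 5)²/7 = -(-5 + V)²/7)
(u(23) + o(7)) + 2752 = (-6 - (-5 + 7)²/7) + 2752 = (-6 - ⅐*2²) + 2752 = (-6 - ⅐*4) + 2752 = (-6 - 4/7) + 2752 = -46/7 + 2752 = 19218/7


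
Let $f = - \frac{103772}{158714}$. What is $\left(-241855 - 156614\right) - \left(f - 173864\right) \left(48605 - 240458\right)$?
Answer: $- \frac{2647099854964335}{79357} \approx -3.3357 \cdot 10^{10}$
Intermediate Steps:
$f = - \frac{51886}{79357}$ ($f = \left(-103772\right) \frac{1}{158714} = - \frac{51886}{79357} \approx -0.65383$)
$\left(-241855 - 156614\right) - \left(f - 173864\right) \left(48605 - 240458\right) = \left(-241855 - 156614\right) - \left(- \frac{51886}{79357} - 173864\right) \left(48605 - 240458\right) = \left(-241855 - 156614\right) - \left(- \frac{13797377334}{79357}\right) \left(-191853\right) = -398469 - \frac{2647068233659902}{79357} = - \frac{2647099854964335}{79357}$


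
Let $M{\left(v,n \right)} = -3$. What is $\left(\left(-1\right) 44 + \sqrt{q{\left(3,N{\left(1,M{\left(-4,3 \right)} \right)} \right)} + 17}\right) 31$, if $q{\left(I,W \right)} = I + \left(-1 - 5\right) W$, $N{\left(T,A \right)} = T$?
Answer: $-1364 + 31 \sqrt{14} \approx -1248.0$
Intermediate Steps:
$q{\left(I,W \right)} = I - 6 W$
$\left(\left(-1\right) 44 + \sqrt{q{\left(3,N{\left(1,M{\left(-4,3 \right)} \right)} \right)} + 17}\right) 31 = \left(\left(-1\right) 44 + \sqrt{\left(3 - 6\right) + 17}\right) 31 = \left(-44 + \sqrt{\left(3 - 6\right) + 17}\right) 31 = \left(-44 + \sqrt{-3 + 17}\right) 31 = \left(-44 + \sqrt{14}\right) 31 = -1364 + 31 \sqrt{14}$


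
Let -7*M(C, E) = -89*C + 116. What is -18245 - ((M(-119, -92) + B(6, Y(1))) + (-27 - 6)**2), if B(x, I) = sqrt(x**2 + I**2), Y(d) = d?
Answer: -124631/7 - sqrt(37) ≈ -17811.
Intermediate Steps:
M(C, E) = -116/7 + 89*C/7 (M(C, E) = -(-89*C + 116)/7 = -(116 - 89*C)/7 = -116/7 + 89*C/7)
B(x, I) = sqrt(I**2 + x**2)
-18245 - ((M(-119, -92) + B(6, Y(1))) + (-27 - 6)**2) = -18245 - (((-116/7 + (89/7)*(-119)) + sqrt(1**2 + 6**2)) + (-27 - 6)**2) = -18245 - (((-116/7 - 1513) + sqrt(1 + 36)) + (-33)**2) = -18245 - ((-10707/7 + sqrt(37)) + 1089) = -18245 - (-3084/7 + sqrt(37)) = -18245 + (3084/7 - sqrt(37)) = -124631/7 - sqrt(37)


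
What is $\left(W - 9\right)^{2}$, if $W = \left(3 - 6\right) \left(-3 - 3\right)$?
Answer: $81$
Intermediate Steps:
$W = 18$ ($W = \left(-3\right) \left(-6\right) = 18$)
$\left(W - 9\right)^{2} = \left(18 - 9\right)^{2} = 9^{2} = 81$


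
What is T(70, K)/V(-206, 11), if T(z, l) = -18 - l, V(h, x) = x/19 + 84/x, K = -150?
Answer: 27588/1717 ≈ 16.068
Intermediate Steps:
V(h, x) = 84/x + x/19 (V(h, x) = x*(1/19) + 84/x = x/19 + 84/x = 84/x + x/19)
T(70, K)/V(-206, 11) = (-18 - 1*(-150))/(84/11 + (1/19)*11) = (-18 + 150)/(84*(1/11) + 11/19) = 132/(84/11 + 11/19) = 132/(1717/209) = 132*(209/1717) = 27588/1717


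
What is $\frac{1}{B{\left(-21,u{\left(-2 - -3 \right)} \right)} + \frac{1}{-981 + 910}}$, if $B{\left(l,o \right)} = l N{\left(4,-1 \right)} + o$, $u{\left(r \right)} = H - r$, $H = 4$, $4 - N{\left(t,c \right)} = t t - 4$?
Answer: $\frac{71}{12140} \approx 0.0058484$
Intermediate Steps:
$N{\left(t,c \right)} = 8 - t^{2}$ ($N{\left(t,c \right)} = 4 - \left(t t - 4\right) = 4 - \left(t^{2} - 4\right) = 4 - \left(-4 + t^{2}\right) = 8 - t^{2}$)
$u{\left(r \right)} = 4 - r$
$B{\left(l,o \right)} = o - 8 l$ ($B{\left(l,o \right)} = l \left(8 - 4^{2}\right) + o = l \left(8 - 16\right) + o = l \left(-8\right) + o = - 8 l + o = o - 8 l$)
$\frac{1}{B{\left(-21,u{\left(-2 - -3 \right)} \right)} + \frac{1}{-981 + 910}} = \frac{1}{\left(\left(4 - \left(-2 - -3\right)\right) - -168\right) + \frac{1}{-981 + 910}} = \frac{1}{\left(\left(4 - \left(-2 + 3\right)\right) + 168\right) + \frac{1}{-71}} = \frac{1}{\left(\left(4 - 1\right) + 168\right) - \frac{1}{71}} = \frac{1}{\left(3 + 168\right) - \frac{1}{71}} = \frac{1}{171 - \frac{1}{71}} = \frac{1}{\frac{12140}{71}} = \frac{71}{12140}$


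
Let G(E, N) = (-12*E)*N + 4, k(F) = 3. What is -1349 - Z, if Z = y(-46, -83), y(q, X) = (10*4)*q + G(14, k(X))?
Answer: 991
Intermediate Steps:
G(E, N) = 4 - 12*E*N (G(E, N) = -12*E*N + 4 = 4 - 12*E*N)
y(q, X) = -500 + 40*q (y(q, X) = (10*4)*q + (4 - 12*14*3) = 40*q + (4 - 504) = 40*q - 500 = -500 + 40*q)
Z = -2340 (Z = -500 + 40*(-46) = -500 - 1840 = -2340)
-1349 - Z = -1349 - 1*(-2340) = -1349 + 2340 = 991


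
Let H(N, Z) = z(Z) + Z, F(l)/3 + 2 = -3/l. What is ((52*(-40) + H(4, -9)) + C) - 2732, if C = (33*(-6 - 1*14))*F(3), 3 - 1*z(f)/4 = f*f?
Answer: 807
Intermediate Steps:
z(f) = 12 - 4*f² (z(f) = 12 - 4*f*f = 12 - 4*f²)
F(l) = -6 - 9/l (F(l) = -6 + 3*(-3/l) = -6 - 9/l)
H(N, Z) = 12 + Z - 4*Z² (H(N, Z) = (12 - 4*Z²) + Z = 12 + Z - 4*Z²)
C = 5940 (C = (33*(-6 - 1*14))*(-6 - 9/3) = (33*(-6 - 14))*(-6 - 9*⅓) = (33*(-20))*(-6 - 3) = -660*(-9) = 5940)
((52*(-40) + H(4, -9)) + C) - 2732 = ((52*(-40) + (12 - 9 - 4*(-9)²)) + 5940) - 2732 = ((-2080 + (12 - 9 - 4*81)) + 5940) - 2732 = ((-2080 + (12 - 9 - 324)) + 5940) - 2732 = ((-2080 - 321) + 5940) - 2732 = (-2401 + 5940) - 2732 = 3539 - 2732 = 807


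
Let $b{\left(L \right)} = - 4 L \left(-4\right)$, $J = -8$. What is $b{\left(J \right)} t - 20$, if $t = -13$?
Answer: $1644$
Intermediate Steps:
$b{\left(L \right)} = 16 L$
$b{\left(J \right)} t - 20 = 16 \left(-8\right) \left(-13\right) - 20 = \left(-128\right) \left(-13\right) - 20 = 1664 - 20 = 1644$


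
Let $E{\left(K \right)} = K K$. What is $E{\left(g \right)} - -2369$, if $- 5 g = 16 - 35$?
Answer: $\frac{59586}{25} \approx 2383.4$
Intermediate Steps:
$g = \frac{19}{5}$ ($g = - \frac{16 - 35}{5} = \left(- \frac{1}{5}\right) \left(-19\right) = \frac{19}{5} \approx 3.8$)
$E{\left(K \right)} = K^{2}$
$E{\left(g \right)} - -2369 = \left(\frac{19}{5}\right)^{2} - -2369 = \frac{361}{25} + 2369 = \frac{59586}{25}$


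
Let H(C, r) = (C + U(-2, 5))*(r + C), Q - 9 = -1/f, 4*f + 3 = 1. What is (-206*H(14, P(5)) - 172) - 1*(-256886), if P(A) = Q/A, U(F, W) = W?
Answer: 966536/5 ≈ 1.9331e+5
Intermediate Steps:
f = -½ (f = -¾ + (¼)*1 = -¾ + ¼ = -½ ≈ -0.50000)
Q = 11 (Q = 9 - 1/(-½) = 9 - 1*(-2) = 9 + 2 = 11)
P(A) = 11/A
H(C, r) = (5 + C)*(C + r) (H(C, r) = (C + 5)*(r + C) = (5 + C)*(C + r))
(-206*H(14, P(5)) - 172) - 1*(-256886) = (-206*(14² + 5*14 + 5*(11/5) + 14*(11/5)) - 172) - 1*(-256886) = (-206*(196 + 70 + 5*(11*(⅕)) + 14*(11*(⅕))) - 172) + 256886 = (-206*(196 + 70 + 5*(11/5) + 14*(11/5)) - 172) + 256886 = (-206*(196 + 70 + 11 + 154/5) - 172) + 256886 = (-206*1539/5 - 172) + 256886 = (-317034/5 - 172) + 256886 = -317894/5 + 256886 = 966536/5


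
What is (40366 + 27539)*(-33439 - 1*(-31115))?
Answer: -157811220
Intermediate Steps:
(40366 + 27539)*(-33439 - 1*(-31115)) = 67905*(-33439 + 31115) = 67905*(-2324) = -157811220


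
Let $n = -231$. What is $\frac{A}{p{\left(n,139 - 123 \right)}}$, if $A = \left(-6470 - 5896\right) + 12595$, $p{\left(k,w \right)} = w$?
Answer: $\frac{229}{16} \approx 14.313$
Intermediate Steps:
$A = 229$ ($A = -12366 + 12595 = 229$)
$\frac{A}{p{\left(n,139 - 123 \right)}} = \frac{229}{139 - 123} = \frac{229}{16}$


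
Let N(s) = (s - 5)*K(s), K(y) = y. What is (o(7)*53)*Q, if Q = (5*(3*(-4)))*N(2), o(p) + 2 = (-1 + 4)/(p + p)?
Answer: -238500/7 ≈ -34071.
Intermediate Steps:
o(p) = -2 + 3/(2*p) (o(p) = -2 + (-1 + 4)/(p + p) = -2 + 3/((2*p)) = -2 + 3*(1/(2*p)) = -2 + 3/(2*p))
N(s) = s*(-5 + s) (N(s) = (s - 5)*s = (-5 + s)*s = s*(-5 + s))
Q = 360 (Q = (5*(3*(-4)))*(2*(-5 + 2)) = (5*(-12))*(2*(-3)) = -60*(-6) = 360)
(o(7)*53)*Q = ((-2 + (3/2)/7)*53)*360 = ((-2 + (3/2)*(⅐))*53)*360 = ((-2 + 3/14)*53)*360 = -25/14*53*360 = -1325/14*360 = -238500/7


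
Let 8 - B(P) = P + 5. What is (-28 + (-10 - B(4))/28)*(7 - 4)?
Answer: -2379/28 ≈ -84.964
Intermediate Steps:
B(P) = 3 - P (B(P) = 8 - (P + 5) = 8 - (5 + P) = 8 + (-5 - P) = 3 - P)
(-28 + (-10 - B(4))/28)*(7 - 4) = (-28 + (-10 - (3 - 1*4))/28)*(7 - 4) = (-28 + (-10 - (3 - 4))*(1/28))*3 = (-28 + (-10 - 1*(-1))*(1/28))*3 = (-28 + (-10 + 1)*(1/28))*3 = (-28 - 9*1/28)*3 = (-28 - 9/28)*3 = -793/28*3 = -2379/28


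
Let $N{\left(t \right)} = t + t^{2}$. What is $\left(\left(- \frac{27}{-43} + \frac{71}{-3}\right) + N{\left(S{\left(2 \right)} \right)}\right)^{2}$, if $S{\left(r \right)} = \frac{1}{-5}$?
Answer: $\frac{5597433856}{10400625} \approx 538.18$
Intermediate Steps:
$S{\left(r \right)} = - \frac{1}{5}$
$\left(\left(- \frac{27}{-43} + \frac{71}{-3}\right) + N{\left(S{\left(2 \right)} \right)}\right)^{2} = \left(\left(- \frac{27}{-43} + \frac{71}{-3}\right) - \frac{1 - \frac{1}{5}}{5}\right)^{2} = \left(\left(\left(-27\right) \left(- \frac{1}{43}\right) + 71 \left(- \frac{1}{3}\right)\right) - \frac{4}{25}\right)^{2} = \left(\left(\frac{27}{43} - \frac{71}{3}\right) - \frac{4}{25}\right)^{2} = \left(- \frac{2972}{129} - \frac{4}{25}\right)^{2} = \left(- \frac{74816}{3225}\right)^{2} = \frac{5597433856}{10400625}$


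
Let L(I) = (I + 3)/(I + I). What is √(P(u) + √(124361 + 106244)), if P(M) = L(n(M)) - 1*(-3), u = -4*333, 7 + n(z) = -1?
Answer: √(53 + 16*√230605)/4 ≈ 21.989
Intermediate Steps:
n(z) = -8 (n(z) = -7 - 1 = -8)
u = -1332
L(I) = (3 + I)/(2*I) (L(I) = (3 + I)/((2*I)) = (3 + I)*(1/(2*I)) = (3 + I)/(2*I))
P(M) = 53/16 (P(M) = (½)*(3 - 8)/(-8) - 1*(-3) = (½)*(-⅛)*(-5) + 3 = 5/16 + 3 = 53/16)
√(P(u) + √(124361 + 106244)) = √(53/16 + √(124361 + 106244)) = √(53/16 + √230605)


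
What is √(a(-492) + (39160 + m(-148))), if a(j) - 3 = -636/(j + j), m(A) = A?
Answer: √262341206/82 ≈ 197.52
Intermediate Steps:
a(j) = 3 - 318/j (a(j) = 3 - 636/(j + j) = 3 - 636*1/(2*j) = 3 - 318/j)
√(a(-492) + (39160 + m(-148))) = √((3 - 318/(-492)) + (39160 - 148)) = √((3 - 318*(-1/492)) + 39012) = √((3 + 53/82) + 39012) = √(299/82 + 39012) = √(3199283/82) = √262341206/82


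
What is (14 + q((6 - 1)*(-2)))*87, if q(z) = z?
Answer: 348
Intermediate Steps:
(14 + q((6 - 1)*(-2)))*87 = (14 + (6 - 1)*(-2))*87 = (14 + 5*(-2))*87 = (14 - 10)*87 = 4*87 = 348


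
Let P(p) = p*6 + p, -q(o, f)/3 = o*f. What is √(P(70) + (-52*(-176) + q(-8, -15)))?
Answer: √9282 ≈ 96.343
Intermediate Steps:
q(o, f) = -3*f*o (q(o, f) = -3*o*f = -3*f*o)
P(p) = 7*p (P(p) = 6*p + p = 7*p)
√(P(70) + (-52*(-176) + q(-8, -15))) = √(7*70 + (-52*(-176) - 3*(-15)*(-8))) = √(490 + (9152 - 360)) = √(490 + 8792) = √9282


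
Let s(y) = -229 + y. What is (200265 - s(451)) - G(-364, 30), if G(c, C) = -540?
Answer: 200583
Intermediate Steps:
(200265 - s(451)) - G(-364, 30) = (200265 - (-229 + 451)) - 1*(-540) = (200265 - 1*222) + 540 = (200265 - 222) + 540 = 200043 + 540 = 200583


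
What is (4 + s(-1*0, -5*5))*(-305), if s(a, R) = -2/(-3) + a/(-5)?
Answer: -4270/3 ≈ -1423.3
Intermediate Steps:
s(a, R) = ⅔ - a/5 (s(a, R) = -2*(-⅓) + a*(-⅕) = ⅔ - a/5)
(4 + s(-1*0, -5*5))*(-305) = (4 + (⅔ - (-1)*0/5))*(-305) = (4 + (⅔ - ⅕*0))*(-305) = (4 + (⅔ + 0))*(-305) = (4 + ⅔)*(-305) = (14/3)*(-305) = -4270/3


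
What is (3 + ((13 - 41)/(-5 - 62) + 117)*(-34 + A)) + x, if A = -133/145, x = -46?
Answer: -40248366/9715 ≈ -4142.9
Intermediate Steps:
A = -133/145 (A = -133*1/145 = -133/145 ≈ -0.91724)
(3 + ((13 - 41)/(-5 - 62) + 117)*(-34 + A)) + x = (3 + ((13 - 41)/(-5 - 62) + 117)*(-34 - 133/145)) - 46 = (3 + (-28/(-67) + 117)*(-5063/145)) - 46 = (3 + (-28*(-1/67) + 117)*(-5063/145)) - 46 = (3 + (28/67 + 117)*(-5063/145)) - 46 = (3 + (7867/67)*(-5063/145)) - 46 = (3 - 39830621/9715) - 46 = -39801476/9715 - 46 = -40248366/9715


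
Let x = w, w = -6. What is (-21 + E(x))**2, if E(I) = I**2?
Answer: 225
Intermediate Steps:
x = -6
(-21 + E(x))**2 = (-21 + (-6)**2)**2 = (-21 + 36)**2 = 15**2 = 225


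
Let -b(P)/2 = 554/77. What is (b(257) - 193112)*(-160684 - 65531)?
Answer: 305816603580/7 ≈ 4.3688e+10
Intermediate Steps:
b(P) = -1108/77
(b(257) - 193112)*(-160684 - 65531) = (-1108/77 - 193112)*(-160684 - 65531) = -14870732/77*(-226215) = 305816603580/7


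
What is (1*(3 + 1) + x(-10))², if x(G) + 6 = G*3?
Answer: 1024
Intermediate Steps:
x(G) = -6 + 3*G (x(G) = -6 + G*3 = -6 + 3*G)
(1*(3 + 1) + x(-10))² = (1*(3 + 1) + (-6 + 3*(-10)))² = (1*4 + (-6 - 30))² = (4 - 36)² = (-32)² = 1024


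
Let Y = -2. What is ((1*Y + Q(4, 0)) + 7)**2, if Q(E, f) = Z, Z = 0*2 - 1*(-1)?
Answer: 36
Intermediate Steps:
Z = 1 (Z = 0 + 1 = 1)
Q(E, f) = 1
((1*Y + Q(4, 0)) + 7)**2 = ((1*(-2) + 1) + 7)**2 = ((-2 + 1) + 7)**2 = (-1 + 7)**2 = 6**2 = 36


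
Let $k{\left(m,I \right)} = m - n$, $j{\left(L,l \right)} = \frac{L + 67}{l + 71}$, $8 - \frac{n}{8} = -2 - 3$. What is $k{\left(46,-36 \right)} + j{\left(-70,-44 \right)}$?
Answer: $- \frac{523}{9} \approx -58.111$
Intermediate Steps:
$n = 104$ ($n = 64 - 8 \left(-2 - 3\right) = 64 - -40 = 64 + 40 = 104$)
$j{\left(L,l \right)} = \frac{67 + L}{71 + l}$
$k{\left(m,I \right)} = -104 + m$ ($k{\left(m,I \right)} = m - 104 = -104 + m$)
$k{\left(46,-36 \right)} + j{\left(-70,-44 \right)} = \left(-104 + 46\right) + \frac{67 - 70}{71 - 44} = -58 + \frac{1}{27} \left(-3\right) = -58 - \frac{1}{9} = - \frac{523}{9}$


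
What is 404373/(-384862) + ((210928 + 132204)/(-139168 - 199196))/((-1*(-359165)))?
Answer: -12285744659867041/11692925974815930 ≈ -1.0507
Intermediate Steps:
404373/(-384862) + ((210928 + 132204)/(-139168 - 199196))/((-1*(-359165))) = 404373*(-1/384862) + (343132/(-338364))/359165 = -404373/384862 + (343132*(-1/338364))*(1/359165) = -404373/384862 - 85783/84591*1/359165 = -404373/384862 - 85783/30382126515 = -12285744659867041/11692925974815930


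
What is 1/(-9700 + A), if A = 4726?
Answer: -1/4974 ≈ -0.00020105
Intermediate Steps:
1/(-9700 + A) = 1/(-9700 + 4726) = 1/(-4974) = -1/4974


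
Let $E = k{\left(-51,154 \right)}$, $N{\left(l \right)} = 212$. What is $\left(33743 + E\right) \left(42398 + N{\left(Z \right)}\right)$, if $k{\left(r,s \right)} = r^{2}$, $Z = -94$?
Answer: $1548617840$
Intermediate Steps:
$E = 2601$ ($E = \left(-51\right)^{2} = 2601$)
$\left(33743 + E\right) \left(42398 + N{\left(Z \right)}\right) = \left(33743 + 2601\right) \left(42398 + 212\right) = 36344 \cdot 42610 = 1548617840$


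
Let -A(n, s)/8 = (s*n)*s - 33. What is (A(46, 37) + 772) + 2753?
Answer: -500003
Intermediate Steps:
A(n, s) = 264 - 8*n*s² (A(n, s) = -8*((s*n)*s - 33) = -8*((n*s)*s - 33) = -8*(n*s² - 33) = -8*(-33 + n*s²) = 264 - 8*n*s²)
(A(46, 37) + 772) + 2753 = ((264 - 8*46*37²) + 772) + 2753 = ((264 - 8*46*1369) + 772) + 2753 = ((264 - 503792) + 772) + 2753 = (-503528 + 772) + 2753 = -502756 + 2753 = -500003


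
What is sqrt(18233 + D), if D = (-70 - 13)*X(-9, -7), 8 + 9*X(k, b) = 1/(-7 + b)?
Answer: sqrt(32294318)/42 ≈ 135.30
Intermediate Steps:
X(k, b) = -8/9 + 1/(9*(-7 + b))
D = 9379/126 (D = (-70 - 13)*((57 - 8*(-7))/(9*(-7 - 7))) = -83*(57 + 56)/(9*(-14)) = -83*(-1)*113/(9*14) = -83*(-113/126) = 9379/126 ≈ 74.437)
sqrt(18233 + D) = sqrt(18233 + 9379/126) = sqrt(2306737/126) = sqrt(32294318)/42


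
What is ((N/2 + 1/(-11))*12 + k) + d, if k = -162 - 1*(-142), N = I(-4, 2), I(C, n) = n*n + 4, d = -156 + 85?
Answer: -485/11 ≈ -44.091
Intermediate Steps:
d = -71
I(C, n) = 4 + n² (I(C, n) = n² + 4 = 4 + n²)
N = 8 (N = 4 + 2² = 4 + 4 = 8)
k = -20 (k = -162 + 142 = -20)
((N/2 + 1/(-11))*12 + k) + d = ((8/2 + 1/(-11))*12 - 20) - 71 = ((8*(½) + 1*(-1/11))*12 - 20) - 71 = ((4 - 1/11)*12 - 20) - 71 = ((43/11)*12 - 20) - 71 = (516/11 - 20) - 71 = 296/11 - 71 = -485/11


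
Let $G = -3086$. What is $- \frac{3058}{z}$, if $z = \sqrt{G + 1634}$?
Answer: $\frac{139 i \sqrt{3}}{3} \approx 80.252 i$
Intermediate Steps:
$z = 22 i \sqrt{3}$ ($z = \sqrt{-3086 + 1634} = \sqrt{-1452} = 22 i \sqrt{3} \approx 38.105 i$)
$- \frac{3058}{z} = - \frac{3058}{22 i \sqrt{3}} = - 3058 \left(- \frac{i \sqrt{3}}{66}\right) = \frac{139 i \sqrt{3}}{3}$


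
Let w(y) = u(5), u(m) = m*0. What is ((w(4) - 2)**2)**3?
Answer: 64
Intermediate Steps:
u(m) = 0
w(y) = 0
((w(4) - 2)**2)**3 = ((0 - 2)**2)**3 = ((-2)**2)**3 = 4**3 = 64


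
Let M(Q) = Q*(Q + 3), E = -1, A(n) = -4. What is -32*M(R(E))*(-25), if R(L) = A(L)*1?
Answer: 3200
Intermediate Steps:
R(L) = -4 (R(L) = -4*1 = -4)
M(Q) = Q*(3 + Q)
-32*M(R(E))*(-25) = -(-128)*(3 - 4)*(-25) = -(-128)*(-1)*(-25) = -32*4*(-25) = -128*(-25) = 3200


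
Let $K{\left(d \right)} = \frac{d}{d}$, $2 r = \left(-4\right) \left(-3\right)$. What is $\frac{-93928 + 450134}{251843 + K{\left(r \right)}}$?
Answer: $\frac{178103}{125922} \approx 1.4144$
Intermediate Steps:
$r = 6$ ($r = \frac{\left(-4\right) \left(-3\right)}{2} = \frac{1}{2} \cdot 12 = 6$)
$K{\left(d \right)} = 1$
$\frac{-93928 + 450134}{251843 + K{\left(r \right)}} = \frac{-93928 + 450134}{251843 + 1} = \frac{356206}{251844} = 356206 \cdot \frac{1}{251844} = \frac{178103}{125922}$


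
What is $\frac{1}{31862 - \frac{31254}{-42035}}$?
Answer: $\frac{42035}{1339350424} \approx 3.1385 \cdot 10^{-5}$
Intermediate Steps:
$\frac{1}{31862 - \frac{31254}{-42035}} = \frac{1}{31862 - - \frac{31254}{42035}} = \frac{1}{31862 + \frac{31254}{42035}} = \frac{1}{\frac{1339350424}{42035}} = \frac{42035}{1339350424}$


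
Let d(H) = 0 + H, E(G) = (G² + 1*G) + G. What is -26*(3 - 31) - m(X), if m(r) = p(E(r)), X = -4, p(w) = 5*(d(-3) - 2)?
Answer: 753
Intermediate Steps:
E(G) = G² + 2*G (E(G) = (G² + G) + G = (G + G²) + G = G² + 2*G)
d(H) = H
p(w) = -25 (p(w) = 5*(-3 - 2) = 5*(-5) = -25)
m(r) = -25
-26*(3 - 31) - m(X) = -26*(3 - 31) - 1*(-25) = -26*(-28) + 25 = 728 + 25 = 753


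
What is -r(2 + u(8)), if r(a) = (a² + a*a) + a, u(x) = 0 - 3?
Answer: -1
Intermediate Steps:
u(x) = -3
r(a) = a + 2*a² (r(a) = (a² + a²) + a = 2*a² + a = a + 2*a²)
-r(2 + u(8)) = -(2 - 3)*(1 + 2*(2 - 3)) = -(-1)*(1 + 2*(-1)) = -(-1)*(1 - 2) = -(-1)*(-1) = -1*1 = -1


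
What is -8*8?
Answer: -64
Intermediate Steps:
-8*8 = -1*64 = -64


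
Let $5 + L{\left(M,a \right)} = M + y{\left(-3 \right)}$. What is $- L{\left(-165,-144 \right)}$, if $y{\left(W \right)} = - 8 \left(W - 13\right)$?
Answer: $42$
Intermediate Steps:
$y{\left(W \right)} = 104 - 8 W$ ($y{\left(W \right)} = - 8 \left(W - 13\right) = - 8 \left(-13 + W\right) = 104 - 8 W$)
$L{\left(M,a \right)} = 123 + M$ ($L{\left(M,a \right)} = -5 + \left(M + \left(104 - -24\right)\right) = -5 + \left(M + \left(104 + 24\right)\right) = -5 + \left(M + 128\right) = -5 + \left(128 + M\right) = 123 + M$)
$- L{\left(-165,-144 \right)} = - (123 - 165) = \left(-1\right) \left(-42\right) = 42$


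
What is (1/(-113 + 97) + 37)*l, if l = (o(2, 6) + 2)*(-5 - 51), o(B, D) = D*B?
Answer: -28959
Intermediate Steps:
o(B, D) = B*D
l = -784 (l = (2*6 + 2)*(-5 - 51) = (12 + 2)*(-56) = 14*(-56) = -784)
(1/(-113 + 97) + 37)*l = (1/(-113 + 97) + 37)*(-784) = (1/(-16) + 37)*(-784) = (-1/16 + 37)*(-784) = (591/16)*(-784) = -28959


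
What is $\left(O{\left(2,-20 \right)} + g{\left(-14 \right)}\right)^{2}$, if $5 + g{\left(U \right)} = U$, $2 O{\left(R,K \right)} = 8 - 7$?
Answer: $\frac{1369}{4} \approx 342.25$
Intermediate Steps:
$O{\left(R,K \right)} = \frac{1}{2}$ ($O{\left(R,K \right)} = \frac{8 - 7}{2} = \frac{1}{2} \cdot 1 = \frac{1}{2}$)
$g{\left(U \right)} = -5 + U$
$\left(O{\left(2,-20 \right)} + g{\left(-14 \right)}\right)^{2} = \left(\frac{1}{2} - 19\right)^{2} = \left(- \frac{37}{2}\right)^{2} = \frac{1369}{4}$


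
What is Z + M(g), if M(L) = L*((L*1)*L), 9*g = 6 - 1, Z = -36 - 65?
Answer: -73504/729 ≈ -100.83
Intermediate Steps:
Z = -101
g = 5/9 (g = (6 - 1)/9 = (⅑)*5 = 5/9 ≈ 0.55556)
M(L) = L³ (M(L) = L*(L*L) = L*L² = L³)
Z + M(g) = -101 + (5/9)³ = -101 + 125/729 = -73504/729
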